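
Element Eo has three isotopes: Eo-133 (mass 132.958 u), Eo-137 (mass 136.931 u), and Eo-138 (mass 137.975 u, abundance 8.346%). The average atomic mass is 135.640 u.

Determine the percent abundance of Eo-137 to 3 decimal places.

The remaining 91.654% is split between Eo-133 (fraction x) and Eo-137 (fraction 0.91654 − x).
Substituting: 132.958x + 136.931(0.91654 − x) = 124.1246065
(132.958 − 136.931)x = -1.37813224  ⇒  x = 0.34687, y = 0.56967
Eo-133: 34.687%, Eo-137: 56.967%.

56.967%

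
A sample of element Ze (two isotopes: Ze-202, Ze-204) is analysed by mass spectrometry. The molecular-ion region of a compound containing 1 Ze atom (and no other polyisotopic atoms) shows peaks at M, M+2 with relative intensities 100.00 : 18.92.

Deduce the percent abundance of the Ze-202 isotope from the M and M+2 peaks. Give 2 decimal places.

84.09%

Let p = fractional abundance of Ze-202. I(M+2)/I(M) = [C(1,1)·p^0·(1−p)] / p^1 = 1·(1−p)/p = 18.92/100.00 = 0.1892
(1−p)/p = 0.1892/1 = 0.1892  ⇒  p = 1/(1 + 0.1892) = 0.8409
Ze-202: 84.09%, Ze-204: 15.91%.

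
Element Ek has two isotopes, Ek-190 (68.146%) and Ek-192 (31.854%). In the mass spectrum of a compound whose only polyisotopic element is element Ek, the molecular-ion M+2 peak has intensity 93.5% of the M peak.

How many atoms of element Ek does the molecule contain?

With n Ek atoms, P(M+2)/P(M) = C(n,1)·p^(n−1)q / p^n = n·q/p = n · 0.31854/0.68146.
n = 0.935 × 0.68146/0.31854 = 2.00 ≈ 2

2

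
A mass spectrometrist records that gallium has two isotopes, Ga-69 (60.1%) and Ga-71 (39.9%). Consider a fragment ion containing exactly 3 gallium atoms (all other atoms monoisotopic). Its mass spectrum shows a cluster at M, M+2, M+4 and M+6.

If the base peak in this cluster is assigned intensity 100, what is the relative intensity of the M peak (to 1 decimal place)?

50.2

(0.601 + 0.399)^3 gives M 0.2171, M+2 0.4324, M+4 0.2870, M+6 0.0635; the largest is M+2.
P(M+2) = C(3,1) × 0.601^2 × 0.399^1 = 3 × 0.361201 × 0.3990 = 0.432358 (base)
P(M) = C(3,0) × 0.601^3 × 0.399^0 = 1 × 0.2170818 × 1.0000 = 0.217082
Relative intensity = 0.217082 / 0.432358 × 100 = 50.2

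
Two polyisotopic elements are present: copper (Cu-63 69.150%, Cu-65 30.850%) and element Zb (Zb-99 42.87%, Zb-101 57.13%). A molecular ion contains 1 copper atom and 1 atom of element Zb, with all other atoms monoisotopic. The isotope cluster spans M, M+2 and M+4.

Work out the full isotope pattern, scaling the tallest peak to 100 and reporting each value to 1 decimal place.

56.2 : 100.0 : 33.4

Copper pattern (n=1): 0.6915 : 0.3085
Element Zb pattern (n=1): 0.4287 : 0.5713
Convolve the two distributions (both contribute in 2-u steps):
  M: 0.6915×0.4287 = 0.296446
  M+2: 0.6915×0.5713 + 0.3085×0.4287 = 0.527308
  M+4: 0.3085×0.5713 = 0.176246
Scale to base peak (0.527308) = 100: 56.2 : 100.0 : 33.4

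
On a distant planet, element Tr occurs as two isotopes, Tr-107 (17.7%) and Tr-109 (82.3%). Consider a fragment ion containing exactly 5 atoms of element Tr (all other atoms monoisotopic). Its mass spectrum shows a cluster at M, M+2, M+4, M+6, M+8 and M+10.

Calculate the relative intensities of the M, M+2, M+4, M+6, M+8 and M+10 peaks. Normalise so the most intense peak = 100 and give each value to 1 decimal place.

Expanding (0.177 + 0.823)^5:
P(M) = 0.177^5 = 0.000174
P(M+2) = 5 × 0.177^4 × 0.823^1 = 0.004039
P(M+4) = 10 × 0.177^3 × 0.823^2 = 0.037559
P(M+6) = 10 × 0.177^2 × 0.823^3 = 0.174641
P(M+8) = 5 × 0.177^1 × 0.823^4 = 0.406015
P(M+10) = 0.823^5 = 0.377571
The M+8 peak is largest (0.406015); scaling to 100 gives 0.0 : 1.0 : 9.3 : 43.0 : 100.0 : 93.0.

0.0 : 1.0 : 9.3 : 43.0 : 100.0 : 93.0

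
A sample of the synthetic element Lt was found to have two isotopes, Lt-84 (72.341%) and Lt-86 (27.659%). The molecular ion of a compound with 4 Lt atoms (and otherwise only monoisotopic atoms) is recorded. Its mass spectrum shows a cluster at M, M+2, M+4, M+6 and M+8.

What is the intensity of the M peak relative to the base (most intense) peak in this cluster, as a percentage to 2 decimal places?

Term probabilities: M 0.2739, M+2 0.4188, M+4 0.2402, M+6 0.0612, M+8 0.0059. Base peak = M+2.
P(M+2) = C(4,1) × 0.72341^3 × 0.27659^1 = 4 × 0.37857639 × 0.27659 = 0.418842 (base)
P(M) = C(4,0) × 0.72341^4 × 0.27659^0 = 1 × 0.27386595 × 1.0000 = 0.273866
Relative intensity = 0.273866 / 0.418842 × 100 = 65.39

65.39%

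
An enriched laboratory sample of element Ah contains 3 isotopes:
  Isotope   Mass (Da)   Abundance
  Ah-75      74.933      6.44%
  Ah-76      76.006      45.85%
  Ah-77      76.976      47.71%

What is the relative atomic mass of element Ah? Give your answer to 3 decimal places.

Average mass = Σ (abundance × isotope mass) = 0.0644 × 74.933 + 0.4585 × 76.006 + 0.4771 × 76.976
= 4.8257 + 34.8488 + 36.7252 = 76.3997 Da

76.400 Da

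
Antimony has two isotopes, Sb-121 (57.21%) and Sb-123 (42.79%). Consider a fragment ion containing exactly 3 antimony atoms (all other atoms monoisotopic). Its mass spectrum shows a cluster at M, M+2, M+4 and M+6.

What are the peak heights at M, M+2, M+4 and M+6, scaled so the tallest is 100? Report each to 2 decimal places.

Expanding (0.5721 + 0.4279)^3:
P(M) = 0.5721^3 = 0.187247
P(M+2) = 3 × 0.5721^2 × 0.4279^1 = 0.420153
P(M+4) = 3 × 0.5721^1 × 0.4279^2 = 0.314252
P(M+6) = 0.4279^3 = 0.078348
The M+2 peak is largest (0.420153); scaling to 100 gives 44.57 : 100.00 : 74.79 : 18.65.

44.57 : 100.00 : 74.79 : 18.65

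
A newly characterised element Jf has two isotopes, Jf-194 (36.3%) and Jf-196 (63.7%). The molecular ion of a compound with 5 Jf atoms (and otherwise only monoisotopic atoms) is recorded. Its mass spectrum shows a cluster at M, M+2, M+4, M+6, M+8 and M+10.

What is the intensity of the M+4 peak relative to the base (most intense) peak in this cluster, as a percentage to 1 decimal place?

57.0%

(0.363 + 0.637)^5 gives M 0.0063, M+2 0.0553, M+4 0.1941, M+6 0.3406, M+8 0.2988, M+10 0.1049; the largest is M+6.
P(M+6) = C(5,3) × 0.363^2 × 0.637^3 = 10 × 0.131769 × 0.25847485 = 0.340590 (base)
P(M+4) = C(5,2) × 0.363^3 × 0.637^2 = 10 × 0.04783215 × 0.405769 = 0.194088
Relative intensity = 0.194088 / 0.340590 × 100 = 57.0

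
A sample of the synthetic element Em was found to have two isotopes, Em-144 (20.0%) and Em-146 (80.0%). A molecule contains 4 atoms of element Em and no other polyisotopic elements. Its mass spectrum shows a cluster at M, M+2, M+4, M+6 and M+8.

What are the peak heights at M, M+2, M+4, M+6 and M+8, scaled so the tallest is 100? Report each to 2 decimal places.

0.39 : 6.25 : 37.50 : 100.00 : 100.00

Each Em atom is independently Em-144 (p = 0.200) or Em-146 (q = 0.800); the cluster is the binomial expansion (p + q)^4.
P(M) = 0.200^4 = 0.001600
P(M+2) = 4 × 0.200^3 × 0.800^1 = 0.025600
P(M+4) = 6 × 0.200^2 × 0.800^2 = 0.153600
P(M+6) = 4 × 0.200^1 × 0.800^3 = 0.409600
P(M+8) = 0.800^4 = 0.409600
The M+6 peak is largest (0.409600); scaling to 100 gives 0.39 : 6.25 : 37.50 : 100.00 : 100.00.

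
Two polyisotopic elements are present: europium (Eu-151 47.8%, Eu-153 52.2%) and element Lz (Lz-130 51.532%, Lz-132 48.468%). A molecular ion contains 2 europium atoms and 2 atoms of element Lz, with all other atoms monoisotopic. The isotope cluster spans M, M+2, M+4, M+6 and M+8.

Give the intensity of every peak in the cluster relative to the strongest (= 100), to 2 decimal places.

Europium pattern (n=2): 0.228484 : 0.499032 : 0.272484
Element Lz pattern (n=2): 0.2655547 : 0.4995306 : 0.2349147
Convolve the two distributions (both contribute in 2-u steps):
  M: 0.228484×0.2655547 = 0.060675
  M+2: 0.228484×0.4995306 + 0.499032×0.2655547 = 0.246655
  M+4: 0.228484×0.2349147 + 0.499032×0.4995306 + 0.272484×0.2655547 = 0.375315
  M+6: 0.499032×0.2349147 + 0.272484×0.4995306 = 0.253344
  M+8: 0.272484×0.2349147 = 0.064010
Scale to base peak (0.375315) = 100: 16.17 : 65.72 : 100.00 : 67.50 : 17.06

16.17 : 65.72 : 100.00 : 67.50 : 17.06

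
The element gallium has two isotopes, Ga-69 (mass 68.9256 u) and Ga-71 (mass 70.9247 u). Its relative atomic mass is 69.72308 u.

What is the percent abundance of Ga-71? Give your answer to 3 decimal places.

With x = fraction of Ga-69 (so Ga-71 is 1 − x):
68.9256·x + 70.9247·(1 − x) = 69.72308
(68.9256 − 70.9247)·x = 69.72308 − 70.9247
x = -1.20162 / -1.9991 = 0.60108 → 60.108% Ga-69, 39.892% Ga-71.

39.892%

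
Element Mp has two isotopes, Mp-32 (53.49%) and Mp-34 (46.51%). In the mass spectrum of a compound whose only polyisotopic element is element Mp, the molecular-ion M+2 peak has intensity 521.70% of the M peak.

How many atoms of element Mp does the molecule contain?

For n independent Mp atoms, I(M+2)/I(M) = n · (abundance Mp-34) / (abundance Mp-32) = n · 0.4651/0.5349.
n = 5.2170 × 0.5349/0.4651 = 6.00 ≈ 6

6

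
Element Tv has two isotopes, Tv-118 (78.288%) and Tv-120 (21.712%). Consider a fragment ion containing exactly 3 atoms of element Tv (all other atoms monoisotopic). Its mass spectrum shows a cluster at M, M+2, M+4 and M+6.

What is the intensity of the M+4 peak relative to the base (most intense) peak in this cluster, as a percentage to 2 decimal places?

Binomial terms of (0.78288 + 0.21712)^3: M 0.4798, M+2 0.3992, M+4 0.1107, M+6 0.0102 → M is the base peak.
P(M) = C(3,0) × 0.78288^3 × 0.21712^0 = 1 × 0.47982801 × 1.0000 = 0.479828 (base)
P(M+4) = C(3,2) × 0.78288^1 × 0.21712^2 = 3 × 0.78288 × 0.04714109 = 0.110717
Relative intensity = 0.110717 / 0.479828 × 100 = 23.07

23.07%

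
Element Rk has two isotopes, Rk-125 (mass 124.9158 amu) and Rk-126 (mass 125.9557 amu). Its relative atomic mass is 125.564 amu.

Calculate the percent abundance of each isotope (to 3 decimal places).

Rk-125: 37.667%, Rk-126: 62.333%

Let x be the fractional abundance of Rk-125; then Rk-126 has abundance 1 − x.
124.9158·x + 125.9557·(1 − x) = 125.564
(124.9158 − 125.9557)·x = 125.564 − 125.9557
x = -0.3917 / -1.0399 = 0.37667 → 37.667% Rk-125, 62.333% Rk-126.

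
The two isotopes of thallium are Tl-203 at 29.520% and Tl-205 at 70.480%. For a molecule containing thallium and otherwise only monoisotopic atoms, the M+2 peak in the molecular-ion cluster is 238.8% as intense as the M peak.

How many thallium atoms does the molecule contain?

1

The M+2/M ratio from n Tl atoms is n · q/p = n · 0.70480/0.29520.
n = 2.388 × 0.29520/0.70480 = 1.00 ≈ 1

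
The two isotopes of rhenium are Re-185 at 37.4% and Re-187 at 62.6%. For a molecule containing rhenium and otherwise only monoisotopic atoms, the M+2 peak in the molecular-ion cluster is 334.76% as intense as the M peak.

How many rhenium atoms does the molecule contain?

For n independent Re atoms, I(M+2)/I(M) = n · (abundance Re-187) / (abundance Re-185) = n · 0.626/0.374.
n = 3.3476 × 0.374/0.626 = 2.00 ≈ 2

2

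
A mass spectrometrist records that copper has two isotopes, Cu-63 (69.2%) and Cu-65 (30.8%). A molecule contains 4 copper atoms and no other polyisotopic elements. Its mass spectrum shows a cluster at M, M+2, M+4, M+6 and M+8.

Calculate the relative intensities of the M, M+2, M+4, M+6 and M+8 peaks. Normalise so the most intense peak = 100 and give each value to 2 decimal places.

The 4 Cu atoms are independent, so intensities follow the terms of (0.692 + 0.308)^4.
P(M) = 0.692^4 = 0.229311
P(M+2) = 4 × 0.692^3 × 0.308^1 = 0.408253
P(M+4) = 6 × 0.692^2 × 0.308^2 = 0.272562
P(M+6) = 4 × 0.692^1 × 0.308^3 = 0.080876
P(M+8) = 0.308^4 = 0.008999
The M+2 peak is largest (0.408253); scaling to 100 gives 56.17 : 100.00 : 66.76 : 19.81 : 2.20.

56.17 : 100.00 : 66.76 : 19.81 : 2.20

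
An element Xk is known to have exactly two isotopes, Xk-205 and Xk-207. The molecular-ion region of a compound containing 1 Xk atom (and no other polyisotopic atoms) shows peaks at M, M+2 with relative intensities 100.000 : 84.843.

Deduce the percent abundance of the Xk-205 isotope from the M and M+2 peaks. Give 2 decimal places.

If p is the fraction of Xk that is Xk-205, then I(M+2)/I(M) = [C(1,1)·p^0·(1−p)] / p^1 = 1·(1−p)/p = 84.843/100.000 = 0.8484
(1−p)/p = 0.8484/1 = 0.8484  ⇒  p = 1/(1 + 0.8484) = 0.5410
Xk-205: 54.10%, Xk-207: 45.90%.

54.10%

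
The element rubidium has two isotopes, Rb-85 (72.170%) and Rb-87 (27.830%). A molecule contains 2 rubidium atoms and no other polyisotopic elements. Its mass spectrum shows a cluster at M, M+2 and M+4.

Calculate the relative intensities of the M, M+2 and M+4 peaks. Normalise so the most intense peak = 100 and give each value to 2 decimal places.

Expanding (0.72170 + 0.27830)^2:
P(M) = 0.72170^2 = 0.520851
P(M+2) = 2 × 0.72170^1 × 0.27830^1 = 0.401698
P(M+4) = 0.27830^2 = 0.077451
The M peak is largest (0.520851); scaling to 100 gives 100.00 : 77.12 : 14.87.

100.00 : 77.12 : 14.87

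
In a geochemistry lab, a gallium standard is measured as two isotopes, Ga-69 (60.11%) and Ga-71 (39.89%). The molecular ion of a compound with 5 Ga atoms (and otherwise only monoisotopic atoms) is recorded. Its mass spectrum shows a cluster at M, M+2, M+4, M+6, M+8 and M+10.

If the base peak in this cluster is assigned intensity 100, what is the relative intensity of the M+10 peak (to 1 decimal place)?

2.9

(0.6011 + 0.3989)^5 gives M 0.0785, M+2 0.2604, M+4 0.3456, M+6 0.2293, M+8 0.0761, M+10 0.0101; the largest is M+4.
P(M+4) = C(5,2) × 0.6011^3 × 0.3989^2 = 10 × 0.21719018 × 0.15912121 = 0.345596 (base)
P(M+10) = C(5,5) × 0.6011^0 × 0.3989^5 = 1 × 1.0000 × 0.01009997 = 0.010100
Relative intensity = 0.010100 / 0.345596 × 100 = 2.9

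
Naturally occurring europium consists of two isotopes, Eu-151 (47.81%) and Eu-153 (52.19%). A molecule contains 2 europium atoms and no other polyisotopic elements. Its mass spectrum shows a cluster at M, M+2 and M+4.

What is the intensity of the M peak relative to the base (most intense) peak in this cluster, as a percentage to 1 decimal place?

Term probabilities: M 0.2286, M+2 0.4990, M+4 0.2724. Base peak = M+2.
P(M+2) = C(2,1) × 0.4781^1 × 0.5219^1 = 2 × 0.4781 × 0.5219 = 0.499041 (base)
P(M) = C(2,0) × 0.4781^2 × 0.5219^0 = 1 × 0.22857961 × 1.0000 = 0.228580
Relative intensity = 0.228580 / 0.499041 × 100 = 45.8

45.8%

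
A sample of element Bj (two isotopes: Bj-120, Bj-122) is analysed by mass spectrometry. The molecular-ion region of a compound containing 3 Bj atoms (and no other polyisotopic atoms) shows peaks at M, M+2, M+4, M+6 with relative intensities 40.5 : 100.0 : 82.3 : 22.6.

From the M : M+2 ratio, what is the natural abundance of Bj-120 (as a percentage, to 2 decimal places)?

Let p = fractional abundance of Bj-120. I(M+2)/I(M) = [C(3,1)·p^2·(1−p)] / p^3 = 3·(1−p)/p = 100.0/40.5 = 2.4691
(1−p)/p = 2.4691/3 = 0.8230  ⇒  p = 1/(1 + 0.8230) = 0.5485
Bj-120: 54.85%, Bj-122: 45.15%.

54.85%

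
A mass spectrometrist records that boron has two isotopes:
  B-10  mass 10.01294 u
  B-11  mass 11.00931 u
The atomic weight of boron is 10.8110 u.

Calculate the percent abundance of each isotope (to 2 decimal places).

B-10: 19.90%, B-11: 80.10%

With x = fraction of B-10 (so B-11 is 1 − x):
10.01294·x + 11.00931·(1 − x) = 10.8110
(10.01294 − 11.00931)·x = 10.8110 − 11.00931
x = -0.19831 / -0.99637 = 0.19903 → 19.90% B-10, 80.10% B-11.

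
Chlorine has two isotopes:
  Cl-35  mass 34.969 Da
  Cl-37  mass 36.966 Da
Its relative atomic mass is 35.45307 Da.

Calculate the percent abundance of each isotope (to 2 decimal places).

Cl-35: 75.76%, Cl-37: 24.24%

With x = fraction of Cl-35 (so Cl-37 is 1 − x):
34.969·x + 36.966·(1 − x) = 35.45307
(34.969 − 36.966)·x = 35.45307 − 36.966
x = -1.51293 / -1.997 = 0.75760 → 75.76% Cl-35, 24.24% Cl-37.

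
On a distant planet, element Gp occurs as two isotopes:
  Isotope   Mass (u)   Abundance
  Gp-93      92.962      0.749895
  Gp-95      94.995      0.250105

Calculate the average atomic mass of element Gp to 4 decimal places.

Weight each isotope mass by its fractional abundance: 0.749895 × 92.962 + 0.250105 × 94.995
= 69.71174 + 23.75872 = 93.47046 u

93.4705 u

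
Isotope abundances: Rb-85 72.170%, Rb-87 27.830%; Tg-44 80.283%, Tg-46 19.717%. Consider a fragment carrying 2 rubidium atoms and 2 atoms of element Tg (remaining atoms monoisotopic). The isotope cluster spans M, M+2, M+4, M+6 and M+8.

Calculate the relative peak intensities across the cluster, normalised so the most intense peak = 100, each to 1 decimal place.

Rubidium pattern (n=2): 0.52085089 : 0.40169822 : 0.07745089
Element Tg pattern (n=2): 0.64453601 : 0.31658798 : 0.03887601
Convolve the two distributions (both contribute in 2-u steps):
  M: 0.52085089×0.64453601 = 0.335707
  M+2: 0.52085089×0.31658798 + 0.40169822×0.64453601 = 0.423804
  M+4: 0.52085089×0.03887601 + 0.40169822×0.31658798 + 0.07745089×0.64453601 = 0.197341
  M+6: 0.40169822×0.03887601 + 0.07745089×0.31658798 = 0.040136
  M+8: 0.07745089×0.03887601 = 0.003011
Scale to base peak (0.423804) = 100: 79.2 : 100.0 : 46.6 : 9.5 : 0.7

79.2 : 100.0 : 46.6 : 9.5 : 0.7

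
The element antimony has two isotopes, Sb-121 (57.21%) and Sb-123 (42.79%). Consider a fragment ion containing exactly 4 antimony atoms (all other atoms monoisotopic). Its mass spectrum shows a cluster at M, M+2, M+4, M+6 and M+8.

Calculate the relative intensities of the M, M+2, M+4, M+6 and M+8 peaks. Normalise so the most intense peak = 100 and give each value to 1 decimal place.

The 4 Sb atoms are independent, so intensities follow the terms of (0.5721 + 0.4279)^4.
P(M) = 0.5721^4 = 0.107124
P(M+2) = 4 × 0.5721^3 × 0.4279^1 = 0.320493
P(M+4) = 6 × 0.5721^2 × 0.4279^2 = 0.359567
P(M+6) = 4 × 0.5721^1 × 0.4279^3 = 0.179291
P(M+8) = 0.4279^4 = 0.033525
The M+4 peak is largest (0.359567); scaling to 100 gives 29.8 : 89.1 : 100.0 : 49.9 : 9.3.

29.8 : 89.1 : 100.0 : 49.9 : 9.3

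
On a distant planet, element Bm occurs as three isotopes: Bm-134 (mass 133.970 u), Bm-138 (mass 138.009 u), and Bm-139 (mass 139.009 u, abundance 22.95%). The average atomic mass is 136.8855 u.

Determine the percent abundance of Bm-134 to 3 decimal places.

The remaining 77.05% is split between Bm-134 (fraction x) and Bm-138 (fraction 0.7705 − x).
Substituting: 133.970x + 138.009(0.7705 − x) = 104.9829345
(133.970 − 138.009)x = -1.3530  ⇒  x = 0.33498, y = 0.43552
Bm-134: 33.498%, Bm-138: 43.552%.

33.498%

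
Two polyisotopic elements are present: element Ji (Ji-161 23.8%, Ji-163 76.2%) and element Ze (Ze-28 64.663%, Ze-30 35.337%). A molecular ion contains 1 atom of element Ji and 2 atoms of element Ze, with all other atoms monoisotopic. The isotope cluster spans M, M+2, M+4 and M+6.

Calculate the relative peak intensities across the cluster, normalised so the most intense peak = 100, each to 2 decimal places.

Element Ji pattern (n=1): 0.2380 : 0.7620
Element Ze pattern (n=2): 0.41813036 : 0.45699929 : 0.12487036
Convolve the two distributions (both contribute in 2-u steps):
  M: 0.2380×0.41813036 = 0.099515
  M+2: 0.2380×0.45699929 + 0.7620×0.41813036 = 0.427381
  M+4: 0.2380×0.12487036 + 0.7620×0.45699929 = 0.377953
  M+6: 0.7620×0.12487036 = 0.095151
Scale to base peak (0.427381) = 100: 23.28 : 100.00 : 88.43 : 22.26

23.28 : 100.00 : 88.43 : 22.26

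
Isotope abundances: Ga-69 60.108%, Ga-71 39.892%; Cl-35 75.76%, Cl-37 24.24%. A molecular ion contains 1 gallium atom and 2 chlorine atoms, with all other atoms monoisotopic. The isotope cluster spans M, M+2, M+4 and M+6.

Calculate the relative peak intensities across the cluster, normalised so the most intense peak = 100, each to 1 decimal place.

76.7 : 100.0 : 40.4 : 5.2

Gallium pattern (n=1): 0.60108 : 0.39892
Chlorine pattern (n=2): 0.57395776 : 0.36728448 : 0.05875776
Convolve the two distributions (both contribute in 2-u steps):
  M: 0.60108×0.57395776 = 0.344995
  M+2: 0.60108×0.36728448 + 0.39892×0.57395776 = 0.449731
  M+4: 0.60108×0.05875776 + 0.39892×0.36728448 = 0.181835
  M+6: 0.39892×0.05875776 = 0.023440
Scale to base peak (0.449731) = 100: 76.7 : 100.0 : 40.4 : 5.2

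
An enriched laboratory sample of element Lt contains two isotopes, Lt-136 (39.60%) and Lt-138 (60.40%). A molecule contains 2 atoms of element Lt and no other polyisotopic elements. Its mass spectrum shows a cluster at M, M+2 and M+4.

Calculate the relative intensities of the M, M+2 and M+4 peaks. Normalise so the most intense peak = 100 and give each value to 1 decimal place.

The 2 Lt atoms are independent, so intensities follow the terms of (0.3960 + 0.6040)^2.
P(M) = 0.3960^2 = 0.156816
P(M+2) = 2 × 0.3960^1 × 0.6040^1 = 0.478368
P(M+4) = 0.6040^2 = 0.364816
The M+2 peak is largest (0.478368); scaling to 100 gives 32.8 : 100.0 : 76.3.

32.8 : 100.0 : 76.3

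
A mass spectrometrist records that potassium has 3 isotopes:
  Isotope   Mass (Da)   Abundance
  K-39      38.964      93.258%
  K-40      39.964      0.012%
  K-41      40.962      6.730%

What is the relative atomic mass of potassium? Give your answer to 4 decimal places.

39.0986 Da

Average mass = Σ (abundance × isotope mass) = 0.93258 × 38.964 + 0.00012 × 39.964 + 0.06730 × 40.962
= 36.33705 + 0.00480 + 2.75674 = 39.09859 Da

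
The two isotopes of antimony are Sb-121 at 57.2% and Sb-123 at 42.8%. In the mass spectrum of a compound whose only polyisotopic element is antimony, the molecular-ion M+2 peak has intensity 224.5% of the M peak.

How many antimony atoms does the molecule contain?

With n Sb atoms, P(M+2)/P(M) = C(n,1)·p^(n−1)q / p^n = n·q/p = n · 0.428/0.572.
n = 2.245 × 0.572/0.428 = 3.00 ≈ 3

3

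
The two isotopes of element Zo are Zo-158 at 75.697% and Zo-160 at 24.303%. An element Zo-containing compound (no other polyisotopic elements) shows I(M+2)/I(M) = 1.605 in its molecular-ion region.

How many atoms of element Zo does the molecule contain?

5

For n independent Zo atoms, I(M+2)/I(M) = n · (abundance Zo-160) / (abundance Zo-158) = n · 0.24303/0.75697.
n = 1.605 × 0.75697/0.24303 = 5.00 ≈ 5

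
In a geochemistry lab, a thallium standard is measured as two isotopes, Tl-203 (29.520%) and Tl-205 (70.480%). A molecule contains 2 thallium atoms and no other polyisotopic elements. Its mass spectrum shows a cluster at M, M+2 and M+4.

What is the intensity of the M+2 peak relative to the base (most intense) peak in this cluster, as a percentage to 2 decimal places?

83.77%

Binomial terms of (0.29520 + 0.70480)^2: M 0.0871, M+2 0.4161, M+4 0.4967 → M+4 is the base peak.
P(M+4) = C(2,2) × 0.29520^0 × 0.70480^2 = 1 × 1.0000 × 0.49674304 = 0.496743 (base)
P(M+2) = C(2,1) × 0.29520^1 × 0.70480^1 = 2 × 0.2952 × 0.7048 = 0.416114
Relative intensity = 0.416114 / 0.496743 × 100 = 83.77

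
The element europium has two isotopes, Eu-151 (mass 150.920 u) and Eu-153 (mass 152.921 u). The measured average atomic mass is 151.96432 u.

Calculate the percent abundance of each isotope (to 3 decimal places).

Eu-151: 47.810%, Eu-153: 52.190%

With x = fraction of Eu-151 (so Eu-153 is 1 − x):
150.920·x + 152.921·(1 − x) = 151.96432
(150.920 − 152.921)·x = 151.96432 − 152.921
x = -0.95668 / -2.001 = 0.47810 → 47.810% Eu-151, 52.190% Eu-153.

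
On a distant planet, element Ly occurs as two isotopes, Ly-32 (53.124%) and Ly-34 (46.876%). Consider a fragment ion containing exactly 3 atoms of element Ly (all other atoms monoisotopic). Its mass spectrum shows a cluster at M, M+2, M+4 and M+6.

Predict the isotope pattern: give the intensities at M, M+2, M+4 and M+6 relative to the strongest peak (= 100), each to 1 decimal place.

37.8 : 100.0 : 88.2 : 26.0

Each Ly atom is independently Ly-32 (p = 0.53124) or Ly-34 (q = 0.46876); the cluster is the binomial expansion (p + q)^3.
P(M) = 0.53124^3 = 0.149924
P(M+2) = 3 × 0.53124^2 × 0.46876^1 = 0.396875
P(M+4) = 3 × 0.53124^1 × 0.46876^2 = 0.350198
P(M+6) = 0.46876^3 = 0.103003
The M+2 peak is largest (0.396875); scaling to 100 gives 37.8 : 100.0 : 88.2 : 26.0.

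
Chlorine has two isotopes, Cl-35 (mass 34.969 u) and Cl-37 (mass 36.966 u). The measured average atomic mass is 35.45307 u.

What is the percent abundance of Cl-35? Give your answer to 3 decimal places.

With x = fraction of Cl-35 (so Cl-37 is 1 − x):
34.969·x + 36.966·(1 − x) = 35.45307
(34.969 − 36.966)·x = 35.45307 − 36.966
x = -1.51293 / -1.997 = 0.75760 → 75.760% Cl-35, 24.240% Cl-37.

75.760%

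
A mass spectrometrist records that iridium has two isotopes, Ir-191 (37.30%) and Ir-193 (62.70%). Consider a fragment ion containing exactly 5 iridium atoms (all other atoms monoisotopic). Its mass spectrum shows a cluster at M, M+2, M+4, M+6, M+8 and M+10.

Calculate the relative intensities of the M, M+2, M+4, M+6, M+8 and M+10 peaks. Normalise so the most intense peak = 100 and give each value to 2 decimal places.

Expanding (0.3730 + 0.6270)^5:
P(M) = 0.3730^5 = 0.007220
P(M+2) = 5 × 0.3730^4 × 0.6270^1 = 0.060684
P(M+4) = 10 × 0.3730^3 × 0.6270^2 = 0.204015
P(M+6) = 10 × 0.3730^2 × 0.6270^3 = 0.342942
P(M+8) = 5 × 0.3730^1 × 0.6270^4 = 0.288237
P(M+10) = 0.6270^5 = 0.096903
The M+6 peak is largest (0.342942); scaling to 100 gives 2.11 : 17.70 : 59.49 : 100.00 : 84.05 : 28.26.

2.11 : 17.70 : 59.49 : 100.00 : 84.05 : 28.26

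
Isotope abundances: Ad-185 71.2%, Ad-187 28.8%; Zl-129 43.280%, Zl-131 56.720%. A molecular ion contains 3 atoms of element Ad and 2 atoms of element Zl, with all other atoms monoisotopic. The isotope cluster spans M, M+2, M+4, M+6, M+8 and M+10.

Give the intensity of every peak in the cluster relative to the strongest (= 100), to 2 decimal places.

18.56 : 71.16 : 100.00 : 63.78 : 18.86 : 2.11

Element Ad pattern (n=3): 0.36094413 : 0.43799962 : 0.17716838 : 0.02388787
Element Zl pattern (n=2): 0.18731584 : 0.49096832 : 0.32171584
Convolve the two distributions (both contribute in 2-u steps):
  M: 0.36094413×0.18731584 = 0.067611
  M+2: 0.36094413×0.49096832 + 0.43799962×0.18731584 = 0.259256
  M+4: 0.36094413×0.32171584 + 0.43799962×0.49096832 + 0.17716838×0.18731584 = 0.364352
  M+6: 0.43799962×0.32171584 + 0.17716838×0.49096832 + 0.02388787×0.18731584 = 0.232370
  M+8: 0.17716838×0.32171584 + 0.02388787×0.49096832 = 0.068726
  M+10: 0.02388787×0.32171584 = 0.007685
Scale to base peak (0.364352) = 100: 18.56 : 71.16 : 100.00 : 63.78 : 18.86 : 2.11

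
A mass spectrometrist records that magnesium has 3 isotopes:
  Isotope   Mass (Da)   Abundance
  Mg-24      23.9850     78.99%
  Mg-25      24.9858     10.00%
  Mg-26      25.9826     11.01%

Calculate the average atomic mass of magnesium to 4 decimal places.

Average mass = Σ (abundance × isotope mass) = 0.7899 × 23.9850 + 0.1000 × 24.9858 + 0.1101 × 25.9826
= 18.94575 + 2.49858 + 2.86068 = 24.30501 Da

24.3050 Da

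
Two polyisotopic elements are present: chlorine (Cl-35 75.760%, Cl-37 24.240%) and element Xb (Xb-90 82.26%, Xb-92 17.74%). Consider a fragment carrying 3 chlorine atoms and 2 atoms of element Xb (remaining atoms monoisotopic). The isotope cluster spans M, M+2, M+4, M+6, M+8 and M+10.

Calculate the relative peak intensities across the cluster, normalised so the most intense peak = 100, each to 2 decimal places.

Chlorine pattern (n=3): 0.4348304 : 0.41738208 : 0.13354464 : 0.01424288
Element Xb pattern (n=2): 0.67667076 : 0.29185848 : 0.03147076
Convolve the two distributions (both contribute in 2-u steps):
  M: 0.4348304×0.67667076 = 0.294237
  M+2: 0.4348304×0.29185848 + 0.41738208×0.67667076 = 0.409339
  M+4: 0.4348304×0.03147076 + 0.41738208×0.29185848 + 0.13354464×0.67667076 = 0.225867
  M+6: 0.41738208×0.03147076 + 0.13354464×0.29185848 + 0.01424288×0.67667076 = 0.061749
  M+8: 0.13354464×0.03147076 + 0.01424288×0.29185848 = 0.008360
  M+10: 0.01424288×0.03147076 = 0.000448
Scale to base peak (0.409339) = 100: 71.88 : 100.00 : 55.18 : 15.09 : 2.04 : 0.11

71.88 : 100.00 : 55.18 : 15.09 : 2.04 : 0.11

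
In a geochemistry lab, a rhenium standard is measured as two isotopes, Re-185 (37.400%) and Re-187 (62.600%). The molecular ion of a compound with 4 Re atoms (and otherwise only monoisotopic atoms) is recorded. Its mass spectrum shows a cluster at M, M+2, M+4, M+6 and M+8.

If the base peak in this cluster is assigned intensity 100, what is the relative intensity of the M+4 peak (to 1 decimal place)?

89.6

Term probabilities: M 0.0196, M+2 0.1310, M+4 0.3289, M+6 0.3670, M+8 0.1536. Base peak = M+6.
P(M+6) = C(4,3) × 0.37400^1 × 0.62600^3 = 4 × 0.3740 × 0.24531438 = 0.366990 (base)
P(M+4) = C(4,2) × 0.37400^2 × 0.62600^2 = 6 × 0.139876 × 0.391876 = 0.328884
Relative intensity = 0.328884 / 0.366990 × 100 = 89.6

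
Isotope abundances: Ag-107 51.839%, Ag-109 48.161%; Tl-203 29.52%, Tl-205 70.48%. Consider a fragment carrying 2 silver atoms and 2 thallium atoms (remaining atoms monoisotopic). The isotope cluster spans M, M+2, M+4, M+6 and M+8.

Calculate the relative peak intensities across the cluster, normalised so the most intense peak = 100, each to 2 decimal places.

6.48 : 42.97 : 100.00 : 95.32 : 31.87

Silver pattern (n=2): 0.26872819 : 0.49932362 : 0.23194819
Thallium pattern (n=2): 0.08714304 : 0.41611392 : 0.49674304
Convolve the two distributions (both contribute in 2-u steps):
  M: 0.26872819×0.08714304 = 0.023418
  M+2: 0.26872819×0.41611392 + 0.49932362×0.08714304 = 0.155334
  M+4: 0.26872819×0.49674304 + 0.49932362×0.41611392 + 0.23194819×0.08714304 = 0.361477
  M+6: 0.49932362×0.49674304 + 0.23194819×0.41611392 = 0.344552
  M+8: 0.23194819×0.49674304 = 0.115219
Scale to base peak (0.361477) = 100: 6.48 : 42.97 : 100.00 : 95.32 : 31.87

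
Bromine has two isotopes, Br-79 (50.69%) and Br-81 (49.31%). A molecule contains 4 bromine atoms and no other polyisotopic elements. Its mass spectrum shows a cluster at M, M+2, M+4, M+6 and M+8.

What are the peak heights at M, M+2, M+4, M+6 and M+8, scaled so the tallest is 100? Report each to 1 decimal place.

17.6 : 68.5 : 100.0 : 64.9 : 15.8

Expanding (0.5069 + 0.4931)^4:
P(M) = 0.5069^4 = 0.066022
P(M+2) = 4 × 0.5069^3 × 0.4931^1 = 0.256899
P(M+4) = 6 × 0.5069^2 × 0.4931^2 = 0.374857
P(M+6) = 4 × 0.5069^1 × 0.4931^3 = 0.243101
P(M+8) = 0.4931^4 = 0.059121
The M+4 peak is largest (0.374857); scaling to 100 gives 17.6 : 68.5 : 100.0 : 64.9 : 15.8.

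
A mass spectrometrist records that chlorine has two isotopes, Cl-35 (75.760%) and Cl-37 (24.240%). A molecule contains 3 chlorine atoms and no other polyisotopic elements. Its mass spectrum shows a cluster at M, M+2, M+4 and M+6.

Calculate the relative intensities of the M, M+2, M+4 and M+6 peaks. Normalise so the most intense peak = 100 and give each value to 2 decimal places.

100.00 : 95.99 : 30.71 : 3.28

The 3 Cl atoms are independent, so intensities follow the terms of (0.75760 + 0.24240)^3.
P(M) = 0.75760^3 = 0.434830
P(M+2) = 3 × 0.75760^2 × 0.24240^1 = 0.417382
P(M+4) = 3 × 0.75760^1 × 0.24240^2 = 0.133545
P(M+6) = 0.24240^3 = 0.014243
The M peak is largest (0.434830); scaling to 100 gives 100.00 : 95.99 : 30.71 : 3.28.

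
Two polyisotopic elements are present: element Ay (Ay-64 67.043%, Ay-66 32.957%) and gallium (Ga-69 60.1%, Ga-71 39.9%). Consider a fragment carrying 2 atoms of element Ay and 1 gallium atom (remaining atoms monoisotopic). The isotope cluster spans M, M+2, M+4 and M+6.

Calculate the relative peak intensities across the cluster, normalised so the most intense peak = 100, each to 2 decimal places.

Element Ay pattern (n=2): 0.44947638 : 0.44190723 : 0.10861638
Gallium pattern (n=1): 0.6010 : 0.3990
Convolve the two distributions (both contribute in 2-u steps):
  M: 0.44947638×0.6010 = 0.270135
  M+2: 0.44947638×0.3990 + 0.44190723×0.6010 = 0.444927
  M+4: 0.44190723×0.3990 + 0.10861638×0.6010 = 0.241599
  M+6: 0.10861638×0.3990 = 0.043338
Scale to base peak (0.444927) = 100: 60.71 : 100.00 : 54.30 : 9.74

60.71 : 100.00 : 54.30 : 9.74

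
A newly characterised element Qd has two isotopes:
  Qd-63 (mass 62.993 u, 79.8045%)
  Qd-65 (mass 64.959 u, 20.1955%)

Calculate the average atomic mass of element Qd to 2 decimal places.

The abundance-weighted mean is 0.798045 × 62.993 + 0.201955 × 64.959
= 50.2712 + 13.1188 = 63.3900 u

63.39 u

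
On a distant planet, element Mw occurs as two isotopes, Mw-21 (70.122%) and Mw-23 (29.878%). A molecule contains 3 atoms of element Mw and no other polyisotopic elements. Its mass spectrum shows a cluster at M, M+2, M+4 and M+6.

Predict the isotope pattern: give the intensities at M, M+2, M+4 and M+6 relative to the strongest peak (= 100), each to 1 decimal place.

78.2 : 100.0 : 42.6 : 6.1

The 3 Mw atoms are independent, so intensities follow the terms of (0.70122 + 0.29878)^3.
P(M) = 0.70122^3 = 0.344797
P(M+2) = 3 × 0.70122^2 × 0.29878^1 = 0.440739
P(M+4) = 3 × 0.70122^1 × 0.29878^2 = 0.187793
P(M+6) = 0.29878^3 = 0.026672
The M+2 peak is largest (0.440739); scaling to 100 gives 78.2 : 100.0 : 42.6 : 6.1.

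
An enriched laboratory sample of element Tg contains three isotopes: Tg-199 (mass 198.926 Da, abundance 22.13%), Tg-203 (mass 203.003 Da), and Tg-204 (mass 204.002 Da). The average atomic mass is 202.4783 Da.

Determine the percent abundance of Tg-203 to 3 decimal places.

40.078%

The remaining 77.87% is split between Tg-203 (fraction x) and Tg-204 (fraction 0.7787 − x).
Substituting: 203.003x + 204.002(0.7787 − x) = 158.4559762
(203.003 − 204.002)x = -0.4003812  ⇒  x = 0.40078, y = 0.37792
Tg-203: 40.078%, Tg-204: 37.792%.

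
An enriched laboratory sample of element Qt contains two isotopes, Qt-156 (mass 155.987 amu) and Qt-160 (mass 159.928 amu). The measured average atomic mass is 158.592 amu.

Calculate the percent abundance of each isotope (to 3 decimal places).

With x = fraction of Qt-156 (so Qt-160 is 1 − x):
155.987·x + 159.928·(1 − x) = 158.592
(155.987 − 159.928)·x = 158.592 − 159.928
x = -1.336 / -3.941 = 0.33900 → 33.900% Qt-156, 66.100% Qt-160.

Qt-156: 33.900%, Qt-160: 66.100%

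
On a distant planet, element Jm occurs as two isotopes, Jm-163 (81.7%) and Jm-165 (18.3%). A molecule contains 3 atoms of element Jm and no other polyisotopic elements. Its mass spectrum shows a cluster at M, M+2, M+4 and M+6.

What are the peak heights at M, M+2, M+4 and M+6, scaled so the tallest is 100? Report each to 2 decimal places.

The 3 Jm atoms are independent, so intensities follow the terms of (0.817 + 0.183)^3.
P(M) = 0.817^3 = 0.545339
P(M+2) = 3 × 0.817^2 × 0.183^1 = 0.366451
P(M+4) = 3 × 0.817^1 × 0.183^2 = 0.082082
P(M+6) = 0.183^3 = 0.006128
The M peak is largest (0.545339); scaling to 100 gives 100.00 : 67.20 : 15.05 : 1.12.

100.00 : 67.20 : 15.05 : 1.12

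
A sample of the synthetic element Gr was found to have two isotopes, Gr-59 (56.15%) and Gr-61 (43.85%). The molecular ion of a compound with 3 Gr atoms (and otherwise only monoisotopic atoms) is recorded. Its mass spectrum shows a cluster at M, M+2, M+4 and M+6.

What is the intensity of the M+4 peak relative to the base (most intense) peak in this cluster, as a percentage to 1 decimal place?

78.1%

Term probabilities: M 0.1770, M+2 0.4148, M+4 0.3239, M+6 0.0843. Base peak = M+2.
P(M+2) = C(3,1) × 0.5615^2 × 0.4385^1 = 3 × 0.31528225 × 0.4385 = 0.414754 (base)
P(M+4) = C(3,2) × 0.5615^1 × 0.4385^2 = 3 × 0.5615 × 0.19228225 = 0.323899
Relative intensity = 0.323899 / 0.414754 × 100 = 78.1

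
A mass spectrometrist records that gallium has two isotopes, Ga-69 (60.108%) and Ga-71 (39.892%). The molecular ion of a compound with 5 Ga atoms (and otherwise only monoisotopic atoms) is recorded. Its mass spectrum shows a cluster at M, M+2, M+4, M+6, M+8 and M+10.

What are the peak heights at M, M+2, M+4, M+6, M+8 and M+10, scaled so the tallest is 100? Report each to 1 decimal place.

The 5 Ga atoms are independent, so intensities follow the terms of (0.60108 + 0.39892)^5.
P(M) = 0.60108^5 = 0.078462
P(M+2) = 5 × 0.60108^4 × 0.39892^1 = 0.260366
P(M+4) = 10 × 0.60108^3 × 0.39892^2 = 0.345596
P(M+6) = 10 × 0.60108^2 × 0.39892^3 = 0.229362
P(M+8) = 5 × 0.60108^1 × 0.39892^4 = 0.076111
P(M+10) = 0.39892^5 = 0.010103
The M+4 peak is largest (0.345596); scaling to 100 gives 22.7 : 75.3 : 100.0 : 66.4 : 22.0 : 2.9.

22.7 : 75.3 : 100.0 : 66.4 : 22.0 : 2.9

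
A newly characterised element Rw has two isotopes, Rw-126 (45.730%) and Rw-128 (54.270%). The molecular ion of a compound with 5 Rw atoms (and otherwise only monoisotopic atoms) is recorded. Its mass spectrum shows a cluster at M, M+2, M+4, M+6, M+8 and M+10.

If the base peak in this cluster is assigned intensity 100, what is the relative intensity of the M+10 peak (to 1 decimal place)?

Term probabilities: M 0.0200, M+2 0.1187, M+4 0.2817, M+6 0.3343, M+8 0.1983, M+10 0.0471. Base peak = M+6.
P(M+6) = C(5,3) × 0.45730^2 × 0.54270^3 = 10 × 0.20912329 × 0.15983779 = 0.334258 (base)
P(M+10) = C(5,5) × 0.45730^0 × 0.54270^5 = 1 × 1.0000 × 0.04707595 = 0.047076
Relative intensity = 0.047076 / 0.334258 × 100 = 14.1

14.1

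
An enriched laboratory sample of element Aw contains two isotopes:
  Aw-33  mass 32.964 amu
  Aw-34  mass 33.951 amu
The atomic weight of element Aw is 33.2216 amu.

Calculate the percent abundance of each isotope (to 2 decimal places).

Aw-33: 73.90%, Aw-34: 26.10%

With x = fraction of Aw-33 (so Aw-34 is 1 − x):
32.964·x + 33.951·(1 − x) = 33.2216
(32.964 − 33.951)·x = 33.2216 − 33.951
x = -0.7294 / -0.987 = 0.73901 → 73.90% Aw-33, 26.10% Aw-34.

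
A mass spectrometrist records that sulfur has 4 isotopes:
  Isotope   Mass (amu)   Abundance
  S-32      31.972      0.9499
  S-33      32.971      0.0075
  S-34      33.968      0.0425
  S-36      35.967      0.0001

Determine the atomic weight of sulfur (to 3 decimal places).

32.065 amu

The abundance-weighted mean is 0.9499 × 31.972 + 0.0075 × 32.971 + 0.0425 × 33.968 + 0.0001 × 35.967
= 30.3702 + 0.2473 + 1.4436 + 0.0036 = 32.0647 amu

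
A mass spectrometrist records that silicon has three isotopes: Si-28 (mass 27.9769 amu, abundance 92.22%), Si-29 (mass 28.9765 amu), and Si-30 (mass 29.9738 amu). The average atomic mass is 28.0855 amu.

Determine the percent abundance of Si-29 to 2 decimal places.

4.69%

The remaining 7.78% is split between Si-29 (fraction x) and Si-30 (fraction 0.0778 − x).
Substituting: 28.9765x + 29.9738(0.0778 − x) = 2.28520282
(28.9765 − 29.9738)x = -0.04675882  ⇒  x = 0.04689, y = 0.03091
Si-29: 4.69%, Si-30: 3.09%.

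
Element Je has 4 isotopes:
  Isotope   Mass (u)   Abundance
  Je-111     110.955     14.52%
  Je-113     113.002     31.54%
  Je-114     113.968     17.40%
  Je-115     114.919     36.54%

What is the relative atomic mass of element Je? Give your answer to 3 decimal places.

113.573 u

Ar = Σ fᵢ·mᵢ = 0.1452 × 110.955 + 0.3154 × 113.002 + 0.1740 × 113.968 + 0.3654 × 114.919
= 16.1107 + 35.6408 + 19.8304 + 41.9914 = 113.5733 u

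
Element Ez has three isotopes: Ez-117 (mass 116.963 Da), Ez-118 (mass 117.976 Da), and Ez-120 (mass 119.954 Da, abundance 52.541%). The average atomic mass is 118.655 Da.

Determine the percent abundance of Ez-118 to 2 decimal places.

The remaining 47.459% is split between Ez-117 (fraction x) and Ez-118 (fraction 0.47459 − x).
Substituting: 116.963x + 117.976(0.47459 − x) = 55.62996886
(116.963 − 117.976)x = -0.36026098  ⇒  x = 0.35564, y = 0.11895
Ez-117: 35.56%, Ez-118: 11.90%.

11.90%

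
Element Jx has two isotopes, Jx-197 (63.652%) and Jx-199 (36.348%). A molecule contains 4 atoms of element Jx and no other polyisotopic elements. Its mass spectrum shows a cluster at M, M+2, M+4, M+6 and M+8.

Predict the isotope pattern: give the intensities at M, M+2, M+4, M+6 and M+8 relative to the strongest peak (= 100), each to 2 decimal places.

Each Jx atom is independently Jx-197 (p = 0.63652) or Jx-199 (q = 0.36348); the cluster is the binomial expansion (p + q)^4.
P(M) = 0.63652^4 = 0.164153
P(M+2) = 4 × 0.63652^3 × 0.36348^1 = 0.374953
P(M+4) = 6 × 0.63652^2 × 0.36348^2 = 0.321171
P(M+6) = 4 × 0.63652^1 × 0.36348^3 = 0.122268
P(M+8) = 0.36348^4 = 0.017455
The M+2 peak is largest (0.374953); scaling to 100 gives 43.78 : 100.00 : 85.66 : 32.61 : 4.66.

43.78 : 100.00 : 85.66 : 32.61 : 4.66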